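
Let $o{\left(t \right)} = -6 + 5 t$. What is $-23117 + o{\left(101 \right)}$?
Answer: $-22618$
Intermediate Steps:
$-23117 + o{\left(101 \right)} = -23117 + \left(-6 + 5 \cdot 101\right) = -23117 + \left(-6 + 505\right) = -23117 + 499 = -22618$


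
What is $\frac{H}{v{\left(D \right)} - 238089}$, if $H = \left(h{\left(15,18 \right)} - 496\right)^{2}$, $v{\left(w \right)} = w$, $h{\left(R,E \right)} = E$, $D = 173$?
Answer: $- \frac{57121}{59479} \approx -0.96036$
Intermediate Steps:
$H = 228484$ ($H = \left(18 - 496\right)^{2} = \left(-478\right)^{2} = 228484$)
$\frac{H}{v{\left(D \right)} - 238089} = \frac{228484}{173 - 238089} = \frac{228484}{-237916} = 228484 \left(- \frac{1}{237916}\right) = - \frac{57121}{59479}$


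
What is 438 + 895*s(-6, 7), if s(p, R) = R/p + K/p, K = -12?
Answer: 7103/6 ≈ 1183.8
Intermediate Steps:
s(p, R) = -12/p + R/p (s(p, R) = R/p - 12/p = -12/p + R/p)
438 + 895*s(-6, 7) = 438 + 895*((-12 + 7)/(-6)) = 438 + 895*(-⅙*(-5)) = 438 + 895*(⅚) = 438 + 4475/6 = 7103/6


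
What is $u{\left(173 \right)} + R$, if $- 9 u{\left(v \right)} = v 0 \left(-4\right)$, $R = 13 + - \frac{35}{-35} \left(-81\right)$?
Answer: $-68$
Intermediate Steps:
$R = -68$ ($R = 13 + \left(-35\right) \left(- \frac{1}{35}\right) \left(-81\right) = 13 + 1 \left(-81\right) = 13 - 81 = -68$)
$u{\left(v \right)} = 0$ ($u{\left(v \right)} = - \frac{v 0 \left(-4\right)}{9} = - \frac{0 \left(-4\right)}{9} = \left(- \frac{1}{9}\right) 0 = 0$)
$u{\left(173 \right)} + R = 0 - 68 = -68$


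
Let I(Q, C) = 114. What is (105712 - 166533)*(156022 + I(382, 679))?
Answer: -9496347656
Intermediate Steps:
(105712 - 166533)*(156022 + I(382, 679)) = (105712 - 166533)*(156022 + 114) = -60821*156136 = -9496347656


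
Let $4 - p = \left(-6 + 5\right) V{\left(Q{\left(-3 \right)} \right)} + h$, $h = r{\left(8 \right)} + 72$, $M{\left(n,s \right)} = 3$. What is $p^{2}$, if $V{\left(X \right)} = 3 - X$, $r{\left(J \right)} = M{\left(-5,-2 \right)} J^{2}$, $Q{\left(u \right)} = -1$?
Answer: $65536$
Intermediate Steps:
$r{\left(J \right)} = 3 J^{2}$
$h = 264$ ($h = 3 \cdot 8^{2} + 72 = 3 \cdot 64 + 72 = 192 + 72 = 264$)
$p = -256$ ($p = 4 - \left(\left(-6 + 5\right) \left(3 - -1\right) + 264\right) = 4 - \left(- (3 + 1) + 264\right) = 4 - \left(\left(-1\right) 4 + 264\right) = 4 - \left(-4 + 264\right) = 4 - 260 = -256$)
$p^{2} = \left(-256\right)^{2} = 65536$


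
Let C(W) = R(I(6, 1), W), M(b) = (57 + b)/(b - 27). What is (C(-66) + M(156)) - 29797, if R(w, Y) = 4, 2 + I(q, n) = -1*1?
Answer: -1281028/43 ≈ -29791.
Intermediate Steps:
I(q, n) = -3 (I(q, n) = -2 - 1*1 = -2 - 1 = -3)
M(b) = (57 + b)/(-27 + b)
C(W) = 4
(C(-66) + M(156)) - 29797 = (4 + (57 + 156)/(-27 + 156)) - 29797 = (4 + 213/129) - 29797 = (4 + (1/129)*213) - 29797 = (4 + 71/43) - 29797 = 243/43 - 29797 = -1281028/43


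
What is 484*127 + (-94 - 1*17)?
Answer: 61357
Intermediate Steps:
484*127 + (-94 - 1*17) = 61468 + (-94 - 17) = 61468 - 111 = 61357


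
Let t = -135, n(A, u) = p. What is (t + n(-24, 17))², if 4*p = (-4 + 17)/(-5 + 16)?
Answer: 35129329/1936 ≈ 18145.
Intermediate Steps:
p = 13/44 (p = ((-4 + 17)/(-5 + 16))/4 = (13/11)/4 = (13*(1/11))/4 = (¼)*(13/11) = 13/44 ≈ 0.29545)
n(A, u) = 13/44
(t + n(-24, 17))² = (-135 + 13/44)² = (-5927/44)² = 35129329/1936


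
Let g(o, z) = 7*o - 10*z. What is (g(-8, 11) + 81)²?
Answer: 7225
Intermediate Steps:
g(o, z) = -10*z + 7*o
(g(-8, 11) + 81)² = ((-10*11 + 7*(-8)) + 81)² = ((-110 - 56) + 81)² = (-166 + 81)² = (-85)² = 7225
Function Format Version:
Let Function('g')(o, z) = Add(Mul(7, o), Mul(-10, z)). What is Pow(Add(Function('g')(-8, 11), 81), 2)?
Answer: 7225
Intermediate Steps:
Function('g')(o, z) = Add(Mul(-10, z), Mul(7, o))
Pow(Add(Function('g')(-8, 11), 81), 2) = Pow(Add(Add(Mul(-10, 11), Mul(7, -8)), 81), 2) = Pow(Add(Add(-110, -56), 81), 2) = Pow(Add(-166, 81), 2) = Pow(-85, 2) = 7225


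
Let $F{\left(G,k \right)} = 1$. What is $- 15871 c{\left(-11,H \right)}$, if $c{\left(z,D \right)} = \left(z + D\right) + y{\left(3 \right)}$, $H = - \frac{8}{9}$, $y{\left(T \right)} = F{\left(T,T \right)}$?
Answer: $\frac{1555358}{9} \approx 1.7282 \cdot 10^{5}$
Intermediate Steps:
$y{\left(T \right)} = 1$
$H = - \frac{8}{9}$ ($H = \left(-8\right) \frac{1}{9} = - \frac{8}{9} \approx -0.88889$)
$c{\left(z,D \right)} = 1 + D + z$ ($c{\left(z,D \right)} = \left(z + D\right) + 1 = \left(D + z\right) + 1 = 1 + D + z$)
$- 15871 c{\left(-11,H \right)} = - 15871 \left(1 - \frac{8}{9} - 11\right) = \left(-15871\right) \left(- \frac{98}{9}\right) = \frac{1555358}{9}$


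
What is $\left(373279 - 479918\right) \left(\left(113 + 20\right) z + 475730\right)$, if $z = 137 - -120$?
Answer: $-54376399129$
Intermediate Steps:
$z = 257$ ($z = 137 + 120 = 257$)
$\left(373279 - 479918\right) \left(\left(113 + 20\right) z + 475730\right) = \left(373279 - 479918\right) \left(\left(113 + 20\right) 257 + 475730\right) = - 106639 \left(133 \cdot 257 + 475730\right) = - 106639 \left(34181 + 475730\right) = \left(-106639\right) 509911 = -54376399129$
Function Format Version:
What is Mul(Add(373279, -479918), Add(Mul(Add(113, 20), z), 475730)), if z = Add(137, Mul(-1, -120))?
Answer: -54376399129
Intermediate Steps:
z = 257 (z = Add(137, 120) = 257)
Mul(Add(373279, -479918), Add(Mul(Add(113, 20), z), 475730)) = Mul(Add(373279, -479918), Add(Mul(Add(113, 20), 257), 475730)) = Mul(-106639, Add(Mul(133, 257), 475730)) = Mul(-106639, Add(34181, 475730)) = Mul(-106639, 509911) = -54376399129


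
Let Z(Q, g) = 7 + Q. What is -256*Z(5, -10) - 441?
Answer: -3513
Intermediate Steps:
-256*Z(5, -10) - 441 = -256*(7 + 5) - 441 = -256*12 - 441 = -3072 - 441 = -3513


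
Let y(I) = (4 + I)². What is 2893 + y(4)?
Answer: 2957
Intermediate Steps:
2893 + y(4) = 2893 + (4 + 4)² = 2893 + 8² = 2893 + 64 = 2957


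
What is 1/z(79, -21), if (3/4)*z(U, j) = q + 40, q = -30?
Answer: 3/40 ≈ 0.075000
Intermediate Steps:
z(U, j) = 40/3 (z(U, j) = 4*(-30 + 40)/3 = (4/3)*10 = 40/3)
1/z(79, -21) = 1/(40/3) = 3/40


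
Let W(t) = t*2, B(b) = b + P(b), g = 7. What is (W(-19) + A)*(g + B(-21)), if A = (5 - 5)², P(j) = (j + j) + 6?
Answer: 1900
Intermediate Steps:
P(j) = 6 + 2*j (P(j) = 2*j + 6 = 6 + 2*j)
B(b) = 6 + 3*b (B(b) = b + (6 + 2*b) = 6 + 3*b)
W(t) = 2*t
A = 0 (A = 0² = 0)
(W(-19) + A)*(g + B(-21)) = (2*(-19) + 0)*(7 + (6 + 3*(-21))) = (-38 + 0)*(7 + (6 - 63)) = -38*(7 - 57) = -38*(-50) = 1900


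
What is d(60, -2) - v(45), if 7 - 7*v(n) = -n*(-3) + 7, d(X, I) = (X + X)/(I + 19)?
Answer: 3135/119 ≈ 26.345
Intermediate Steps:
d(X, I) = 2*X/(19 + I) (d(X, I) = (2*X)/(19 + I) = 2*X/(19 + I))
v(n) = -3*n/7 (v(n) = 1 - (-n*(-3) + 7)/7 = 1 - (3*n + 7)/7 = 1 - (7 + 3*n)/7 = 1 + (-1 - 3*n/7) = -3*n/7)
d(60, -2) - v(45) = 2*60/(19 - 2) - (-3)*45/7 = 2*60/17 - 1*(-135/7) = 2*60*(1/17) + 135/7 = 120/17 + 135/7 = 3135/119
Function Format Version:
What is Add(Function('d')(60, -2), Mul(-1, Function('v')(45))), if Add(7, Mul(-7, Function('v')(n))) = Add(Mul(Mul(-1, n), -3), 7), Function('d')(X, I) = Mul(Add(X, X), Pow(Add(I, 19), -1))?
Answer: Rational(3135, 119) ≈ 26.345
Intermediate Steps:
Function('d')(X, I) = Mul(2, X, Pow(Add(19, I), -1)) (Function('d')(X, I) = Mul(Mul(2, X), Pow(Add(19, I), -1)) = Mul(2, X, Pow(Add(19, I), -1)))
Function('v')(n) = Mul(Rational(-3, 7), n) (Function('v')(n) = Add(1, Mul(Rational(-1, 7), Add(Mul(Mul(-1, n), -3), 7))) = Add(1, Mul(Rational(-1, 7), Add(Mul(3, n), 7))) = Add(1, Mul(Rational(-1, 7), Add(7, Mul(3, n)))) = Add(1, Add(-1, Mul(Rational(-3, 7), n))) = Mul(Rational(-3, 7), n))
Add(Function('d')(60, -2), Mul(-1, Function('v')(45))) = Add(Mul(2, 60, Pow(Add(19, -2), -1)), Mul(-1, Mul(Rational(-3, 7), 45))) = Add(Mul(2, 60, Pow(17, -1)), Mul(-1, Rational(-135, 7))) = Add(Mul(2, 60, Rational(1, 17)), Rational(135, 7)) = Add(Rational(120, 17), Rational(135, 7)) = Rational(3135, 119)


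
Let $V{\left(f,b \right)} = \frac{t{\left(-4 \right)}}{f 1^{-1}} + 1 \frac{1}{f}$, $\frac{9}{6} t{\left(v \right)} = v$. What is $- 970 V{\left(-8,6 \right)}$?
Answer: $- \frac{2425}{12} \approx -202.08$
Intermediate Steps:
$t{\left(v \right)} = \frac{2 v}{3}$
$V{\left(f,b \right)} = - \frac{5}{3 f}$ ($V{\left(f,b \right)} = \frac{\frac{2}{3} \left(-4\right)}{f 1^{-1}} + 1 \frac{1}{f} = - \frac{8}{3 f 1} + \frac{1}{f} = - \frac{8}{3 f} + \frac{1}{f} = - \frac{5}{3 f}$)
$- 970 V{\left(-8,6 \right)} = - 970 \left(- \frac{5}{3 \left(-8\right)}\right) = - 970 \left(\left(- \frac{5}{3}\right) \left(- \frac{1}{8}\right)\right) = \left(-970\right) \frac{5}{24} = - \frac{2425}{12}$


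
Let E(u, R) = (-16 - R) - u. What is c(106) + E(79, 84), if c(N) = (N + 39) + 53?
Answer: 19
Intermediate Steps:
c(N) = 92 + N (c(N) = (39 + N) + 53 = 92 + N)
E(u, R) = -16 - R - u
c(106) + E(79, 84) = (92 + 106) + (-16 - 1*84 - 1*79) = 198 + (-16 - 84 - 79) = 198 - 179 = 19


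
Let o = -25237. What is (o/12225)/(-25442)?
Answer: 25237/311028450 ≈ 8.1140e-5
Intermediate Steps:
(o/12225)/(-25442) = -25237/12225/(-25442) = -25237*1/12225*(-1/25442) = -25237/12225*(-1/25442) = 25237/311028450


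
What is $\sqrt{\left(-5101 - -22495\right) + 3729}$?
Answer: $3 \sqrt{2347} \approx 145.34$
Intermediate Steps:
$\sqrt{\left(-5101 - -22495\right) + 3729} = \sqrt{\left(-5101 + 22495\right) + 3729} = \sqrt{17394 + 3729} = \sqrt{21123} = 3 \sqrt{2347}$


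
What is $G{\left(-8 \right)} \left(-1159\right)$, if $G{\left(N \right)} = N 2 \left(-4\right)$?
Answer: $-74176$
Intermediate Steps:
$G{\left(N \right)} = - 8 N$ ($G{\left(N \right)} = 2 N \left(-4\right) = - 8 N$)
$G{\left(-8 \right)} \left(-1159\right) = \left(-8\right) \left(-8\right) \left(-1159\right) = 64 \left(-1159\right) = -74176$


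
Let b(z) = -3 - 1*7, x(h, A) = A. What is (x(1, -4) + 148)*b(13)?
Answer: -1440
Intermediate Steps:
b(z) = -10 (b(z) = -3 - 7 = -10)
(x(1, -4) + 148)*b(13) = (-4 + 148)*(-10) = 144*(-10) = -1440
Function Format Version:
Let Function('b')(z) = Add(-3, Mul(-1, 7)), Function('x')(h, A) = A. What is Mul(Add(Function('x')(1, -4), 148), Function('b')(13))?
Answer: -1440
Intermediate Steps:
Function('b')(z) = -10 (Function('b')(z) = Add(-3, -7) = -10)
Mul(Add(Function('x')(1, -4), 148), Function('b')(13)) = Mul(Add(-4, 148), -10) = Mul(144, -10) = -1440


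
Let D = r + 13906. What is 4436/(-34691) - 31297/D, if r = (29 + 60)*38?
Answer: -1162413795/599738008 ≈ -1.9382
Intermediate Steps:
r = 3382 (r = 89*38 = 3382)
D = 17288 (D = 3382 + 13906 = 17288)
4436/(-34691) - 31297/D = 4436/(-34691) - 31297/17288 = 4436*(-1/34691) - 31297*1/17288 = -4436/34691 - 31297/17288 = -1162413795/599738008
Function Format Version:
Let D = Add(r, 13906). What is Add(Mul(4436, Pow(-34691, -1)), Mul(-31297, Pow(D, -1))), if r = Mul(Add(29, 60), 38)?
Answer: Rational(-1162413795, 599738008) ≈ -1.9382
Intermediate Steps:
r = 3382 (r = Mul(89, 38) = 3382)
D = 17288 (D = Add(3382, 13906) = 17288)
Add(Mul(4436, Pow(-34691, -1)), Mul(-31297, Pow(D, -1))) = Add(Mul(4436, Pow(-34691, -1)), Mul(-31297, Pow(17288, -1))) = Add(Mul(4436, Rational(-1, 34691)), Mul(-31297, Rational(1, 17288))) = Add(Rational(-4436, 34691), Rational(-31297, 17288)) = Rational(-1162413795, 599738008)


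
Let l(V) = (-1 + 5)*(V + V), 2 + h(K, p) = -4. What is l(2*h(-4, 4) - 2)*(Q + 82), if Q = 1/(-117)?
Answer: -1074416/117 ≈ -9183.0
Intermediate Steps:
h(K, p) = -6 (h(K, p) = -2 - 4 = -6)
Q = -1/117 ≈ -0.0085470
l(V) = 8*V (l(V) = 4*(2*V) = 8*V)
l(2*h(-4, 4) - 2)*(Q + 82) = (8*(2*(-6) - 2))*(-1/117 + 82) = (8*(-12 - 2))*(9593/117) = (8*(-14))*(9593/117) = -112*9593/117 = -1074416/117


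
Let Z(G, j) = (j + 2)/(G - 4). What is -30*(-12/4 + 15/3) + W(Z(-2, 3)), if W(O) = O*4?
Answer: -190/3 ≈ -63.333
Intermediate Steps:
Z(G, j) = (2 + j)/(-4 + G)
W(O) = 4*O
-30*(-12/4 + 15/3) + W(Z(-2, 3)) = -30*(-12/4 + 15/3) + 4*((2 + 3)/(-4 - 2)) = -30*(-12*¼ + 15*(⅓)) + 4*(5/(-6)) = -30*(-3 + 5) + 4*(-⅙*5) = -30*2 + 4*(-⅚) = -60 - 10/3 = -190/3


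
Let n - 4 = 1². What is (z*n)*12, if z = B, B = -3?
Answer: -180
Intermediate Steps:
n = 5 (n = 4 + 1² = 4 + 1 = 5)
z = -3
(z*n)*12 = -3*5*12 = -15*12 = -180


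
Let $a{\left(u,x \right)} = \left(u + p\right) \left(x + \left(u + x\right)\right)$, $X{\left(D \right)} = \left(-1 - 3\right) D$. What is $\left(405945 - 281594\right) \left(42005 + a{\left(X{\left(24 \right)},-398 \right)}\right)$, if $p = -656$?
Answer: $88636024939$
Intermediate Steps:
$X{\left(D \right)} = - 4 D$
$a{\left(u,x \right)} = \left(-656 + u\right) \left(u + 2 x\right)$ ($a{\left(u,x \right)} = \left(u - 656\right) \left(x + \left(u + x\right)\right) = \left(-656 + u\right) \left(u + 2 x\right)$)
$\left(405945 - 281594\right) \left(42005 + a{\left(X{\left(24 \right)},-398 \right)}\right) = \left(405945 - 281594\right) \left(42005 + \left(\left(\left(-4\right) 24\right)^{2} - -522176 - 656 \left(\left(-4\right) 24\right) + 2 \left(\left(-4\right) 24\right) \left(-398\right)\right)\right) = 124351 \left(42005 + \left(\left(-96\right)^{2} + 522176 - -62976 + 2 \left(-96\right) \left(-398\right)\right)\right) = 124351 \left(42005 + \left(9216 + 522176 + 62976 + 76416\right)\right) = 124351 \left(42005 + 670784\right) = 124351 \cdot 712789 = 88636024939$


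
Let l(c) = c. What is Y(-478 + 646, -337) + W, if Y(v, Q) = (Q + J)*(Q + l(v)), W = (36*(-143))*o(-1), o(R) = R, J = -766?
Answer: 191555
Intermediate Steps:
W = 5148 (W = (36*(-143))*(-1) = -5148*(-1) = 5148)
Y(v, Q) = (-766 + Q)*(Q + v) (Y(v, Q) = (Q - 766)*(Q + v) = (-766 + Q)*(Q + v))
Y(-478 + 646, -337) + W = ((-337)**2 - 766*(-337) - 766*(-478 + 646) - 337*(-478 + 646)) + 5148 = (113569 + 258142 - 766*168 - 337*168) + 5148 = (113569 + 258142 - 128688 - 56616) + 5148 = 186407 + 5148 = 191555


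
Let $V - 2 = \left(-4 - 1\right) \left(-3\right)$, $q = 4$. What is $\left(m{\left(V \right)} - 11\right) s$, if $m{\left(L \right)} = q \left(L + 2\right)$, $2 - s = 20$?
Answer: $-1170$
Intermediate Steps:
$s = -18$ ($s = 2 - 20 = -18$)
$V = 17$ ($V = 2 + \left(-4 - 1\right) \left(-3\right) = 2 - -15 = 2 + 15 = 17$)
$m{\left(L \right)} = 8 + 4 L$ ($m{\left(L \right)} = 4 \left(L + 2\right) = 4 \left(2 + L\right) = 8 + 4 L$)
$\left(m{\left(V \right)} - 11\right) s = \left(\left(8 + 4 \cdot 17\right) - 11\right) \left(-18\right) = \left(\left(8 + 68\right) - 11\right) \left(-18\right) = \left(76 - 11\right) \left(-18\right) = 65 \left(-18\right) = -1170$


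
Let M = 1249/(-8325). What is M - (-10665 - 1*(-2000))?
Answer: 72134876/8325 ≈ 8664.8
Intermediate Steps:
M = -1249/8325 (M = 1249*(-1/8325) = -1249/8325 ≈ -0.15003)
M - (-10665 - 1*(-2000)) = -1249/8325 - (-10665 - 1*(-2000)) = -1249/8325 - (-10665 + 2000) = -1249/8325 - 1*(-8665) = -1249/8325 + 8665 = 72134876/8325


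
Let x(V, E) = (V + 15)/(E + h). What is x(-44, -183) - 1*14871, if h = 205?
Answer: -327191/22 ≈ -14872.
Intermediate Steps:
x(V, E) = (15 + V)/(205 + E) (x(V, E) = (V + 15)/(E + 205) = (15 + V)/(205 + E))
x(-44, -183) - 1*14871 = (15 - 44)/(205 - 183) - 1*14871 = -29/22 - 14871 = -327191/22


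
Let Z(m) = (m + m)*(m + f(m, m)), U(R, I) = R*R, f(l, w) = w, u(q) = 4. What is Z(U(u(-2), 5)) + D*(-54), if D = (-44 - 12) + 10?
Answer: 3508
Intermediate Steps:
U(R, I) = R**2
Z(m) = 4*m**2 (Z(m) = (m + m)*(m + m) = (2*m)*(2*m) = 4*m**2)
D = -46 (D = -56 + 10 = -46)
Z(U(u(-2), 5)) + D*(-54) = 4*(4**2)**2 - 46*(-54) = 4*16**2 + 2484 = 4*256 + 2484 = 1024 + 2484 = 3508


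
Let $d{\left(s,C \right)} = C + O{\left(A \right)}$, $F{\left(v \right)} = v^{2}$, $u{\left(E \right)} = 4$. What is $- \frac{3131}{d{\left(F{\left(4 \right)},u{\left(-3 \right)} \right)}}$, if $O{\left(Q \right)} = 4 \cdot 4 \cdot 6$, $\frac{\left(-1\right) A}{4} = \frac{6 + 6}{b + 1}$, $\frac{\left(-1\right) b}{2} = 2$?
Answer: $- \frac{3131}{100} \approx -31.31$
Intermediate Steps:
$b = -4$ ($b = \left(-2\right) 2 = -4$)
$A = 16$ ($A = - 4 \frac{6 + 6}{-4 + 1} = - 4 \frac{12}{-3} = - 4 \cdot 12 \left(- \frac{1}{3}\right) = \left(-4\right) \left(-4\right) = 16$)
$O{\left(Q \right)} = 96$ ($O{\left(Q \right)} = 16 \cdot 6 = 96$)
$d{\left(s,C \right)} = 96 + C$ ($d{\left(s,C \right)} = C + 96 = 96 + C$)
$- \frac{3131}{d{\left(F{\left(4 \right)},u{\left(-3 \right)} \right)}} = - \frac{3131}{96 + 4} = - \frac{3131}{100}$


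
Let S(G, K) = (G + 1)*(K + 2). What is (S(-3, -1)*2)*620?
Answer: -2480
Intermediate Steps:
S(G, K) = (1 + G)*(2 + K)
(S(-3, -1)*2)*620 = ((2 - 1 + 2*(-3) - 3*(-1))*2)*620 = ((2 - 1 - 6 + 3)*2)*620 = -2*2*620 = -4*620 = -2480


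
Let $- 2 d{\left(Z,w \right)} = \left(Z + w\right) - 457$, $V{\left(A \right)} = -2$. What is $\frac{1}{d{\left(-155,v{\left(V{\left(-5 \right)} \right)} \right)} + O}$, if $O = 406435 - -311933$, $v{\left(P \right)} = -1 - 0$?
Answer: $\frac{2}{1437349} \approx 1.3915 \cdot 10^{-6}$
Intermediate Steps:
$v{\left(P \right)} = -1$ ($v{\left(P \right)} = -1 + 0 = -1$)
$d{\left(Z,w \right)} = \frac{457}{2} - \frac{Z}{2} - \frac{w}{2}$ ($d{\left(Z,w \right)} = - \frac{\left(Z + w\right) - 457}{2} = - \frac{-457 + Z + w}{2} = \frac{457}{2} - \frac{Z}{2} - \frac{w}{2}$)
$O = 718368$ ($O = 406435 + 311933 = 718368$)
$\frac{1}{d{\left(-155,v{\left(V{\left(-5 \right)} \right)} \right)} + O} = \frac{1}{\left(\frac{457}{2} - - \frac{155}{2} - - \frac{1}{2}\right) + 718368} = \frac{1}{\left(\frac{457}{2} + \frac{155}{2} + \frac{1}{2}\right) + 718368} = \frac{1}{\frac{613}{2} + 718368} = \frac{1}{\frac{1437349}{2}} = \frac{2}{1437349}$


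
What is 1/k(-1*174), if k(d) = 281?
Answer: 1/281 ≈ 0.0035587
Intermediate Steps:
1/k(-1*174) = 1/281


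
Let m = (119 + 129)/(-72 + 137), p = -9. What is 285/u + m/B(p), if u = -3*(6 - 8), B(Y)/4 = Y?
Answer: 55451/1170 ≈ 47.394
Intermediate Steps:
B(Y) = 4*Y
u = 6 (u = -3*(-2) = 6)
m = 248/65 ≈ 3.8154
285/u + m/B(p) = 285/6 + 248/(65*((4*(-9)))) = 285*(⅙) + (248/65)/(-36) = 95/2 + (248/65)*(-1/36) = 95/2 - 62/585 = 55451/1170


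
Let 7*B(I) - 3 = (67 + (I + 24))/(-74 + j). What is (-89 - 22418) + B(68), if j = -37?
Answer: -5829255/259 ≈ -22507.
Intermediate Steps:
B(I) = 242/777 - I/777 (B(I) = 3/7 + ((67 + (I + 24))/(-74 - 37))/7 = 3/7 + ((67 + (24 + I))/(-111))/7 = 3/7 + ((91 + I)*(-1/111))/7 = 3/7 + (-91/111 - I/111)/7 = 3/7 + (-13/111 - I/777) = 242/777 - I/777)
(-89 - 22418) + B(68) = (-89 - 22418) + (242/777 - 1/777*68) = -22507 + (242/777 - 68/777) = -22507 + 58/259 = -5829255/259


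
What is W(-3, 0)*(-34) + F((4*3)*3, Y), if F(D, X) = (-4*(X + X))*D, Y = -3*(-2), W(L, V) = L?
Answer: -1626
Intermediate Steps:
Y = 6 (Y = -1*(-6) = 6)
F(D, X) = -8*D*X (F(D, X) = (-8*X)*D = -8*D*X)
W(-3, 0)*(-34) + F((4*3)*3, Y) = -3*(-34) - 8*(4*3)*3*6 = 102 - 8*12*3*6 = 102 - 8*36*6 = 102 - 1728 = -1626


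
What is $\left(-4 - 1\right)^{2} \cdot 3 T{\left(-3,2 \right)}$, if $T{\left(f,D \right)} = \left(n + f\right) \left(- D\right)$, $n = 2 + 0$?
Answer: $150$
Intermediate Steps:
$n = 2$
$T{\left(f,D \right)} = - D \left(2 + f\right)$ ($T{\left(f,D \right)} = \left(2 + f\right) \left(- D\right) = - D \left(2 + f\right)$)
$\left(-4 - 1\right)^{2} \cdot 3 T{\left(-3,2 \right)} = \left(-4 - 1\right)^{2} \cdot 3 \left(\left(-1\right) 2 \left(2 - 3\right)\right) = \left(-5\right)^{2} \cdot 3 \left(\left(-1\right) 2 \left(-1\right)\right) = 25 \cdot 3 \cdot 2 = 75 \cdot 2 = 150$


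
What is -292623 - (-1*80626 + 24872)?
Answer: -236869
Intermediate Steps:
-292623 - (-1*80626 + 24872) = -292623 - (-80626 + 24872) = -292623 - 1*(-55754) = -292623 + 55754 = -236869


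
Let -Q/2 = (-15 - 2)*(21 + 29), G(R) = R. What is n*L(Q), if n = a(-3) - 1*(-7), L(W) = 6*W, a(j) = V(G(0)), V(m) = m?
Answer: 71400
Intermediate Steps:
a(j) = 0
Q = 1700 (Q = -2*(-15 - 2)*(21 + 29) = -(-34)*50 = -2*(-850) = 1700)
n = 7 (n = 0 - 1*(-7) = 0 + 7 = 7)
n*L(Q) = 7*(6*1700) = 7*10200 = 71400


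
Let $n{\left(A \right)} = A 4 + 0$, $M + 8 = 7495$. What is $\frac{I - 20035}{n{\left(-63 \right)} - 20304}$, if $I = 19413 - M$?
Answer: $\frac{901}{2284} \approx 0.39448$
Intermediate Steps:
$M = 7487$ ($M = -8 + 7495 = 7487$)
$I = 11926$ ($I = 19413 - 7487 = 11926$)
$n{\left(A \right)} = 4 A$ ($n{\left(A \right)} = 4 A + 0 = 4 A$)
$\frac{I - 20035}{n{\left(-63 \right)} - 20304} = \frac{11926 - 20035}{4 \left(-63\right) - 20304} = - \frac{8109}{-252 - 20304} = - \frac{8109}{-20556} = \left(-8109\right) \left(- \frac{1}{20556}\right) = \frac{901}{2284}$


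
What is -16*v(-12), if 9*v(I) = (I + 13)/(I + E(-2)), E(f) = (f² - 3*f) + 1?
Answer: 16/9 ≈ 1.7778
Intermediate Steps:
E(f) = 1 + f² - 3*f
v(I) = (13 + I)/(9*(11 + I)) (v(I) = ((I + 13)/(I + (1 + (-2)² - 3*(-2))))/9 = ((13 + I)/(I + (1 + 4 + 6)))/9 = ((13 + I)/(I + 11))/9 = ((13 + I)/(11 + I))/9 = (13 + I)/(9*(11 + I)))
-16*v(-12) = -16*(13 - 12)/(9*(11 - 12)) = -16/(9*(-1)) = -16*(-1)/9 = -16*(-⅑) = 16/9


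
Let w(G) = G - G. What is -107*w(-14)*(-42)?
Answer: 0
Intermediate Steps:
w(G) = 0
-107*w(-14)*(-42) = -107*0*(-42) = 0*(-42) = 0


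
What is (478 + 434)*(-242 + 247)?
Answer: 4560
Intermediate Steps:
(478 + 434)*(-242 + 247) = 912*5 = 4560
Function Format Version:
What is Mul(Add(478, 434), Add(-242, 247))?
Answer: 4560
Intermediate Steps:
Mul(Add(478, 434), Add(-242, 247)) = Mul(912, 5) = 4560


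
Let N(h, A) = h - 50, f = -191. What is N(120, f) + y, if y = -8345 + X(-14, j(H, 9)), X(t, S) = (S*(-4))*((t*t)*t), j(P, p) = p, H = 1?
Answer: 90509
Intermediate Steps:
X(t, S) = -4*S*t³ (X(t, S) = (-4*S)*(t²*t) = (-4*S)*t³ = -4*S*t³)
N(h, A) = -50 + h
y = 90439 (y = -8345 - 4*9*(-14)³ = -8345 - 4*9*(-2744) = -8345 + 98784 = 90439)
N(120, f) + y = (-50 + 120) + 90439 = 70 + 90439 = 90509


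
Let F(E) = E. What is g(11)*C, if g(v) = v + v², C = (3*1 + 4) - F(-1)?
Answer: 1056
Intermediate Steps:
C = 8 (C = (3*1 + 4) - 1*(-1) = (3 + 4) + 1 = 7 + 1 = 8)
g(11)*C = (11*(1 + 11))*8 = (11*12)*8 = 132*8 = 1056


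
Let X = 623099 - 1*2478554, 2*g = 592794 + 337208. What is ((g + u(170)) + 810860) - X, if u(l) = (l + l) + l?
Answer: 3131826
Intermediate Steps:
u(l) = 3*l (u(l) = 2*l + l = 3*l)
g = 465001 (g = (592794 + 337208)/2 = (1/2)*930002 = 465001)
X = -1855455 (X = 623099 - 2478554 = -1855455)
((g + u(170)) + 810860) - X = ((465001 + 3*170) + 810860) - 1*(-1855455) = ((465001 + 510) + 810860) + 1855455 = (465511 + 810860) + 1855455 = 1276371 + 1855455 = 3131826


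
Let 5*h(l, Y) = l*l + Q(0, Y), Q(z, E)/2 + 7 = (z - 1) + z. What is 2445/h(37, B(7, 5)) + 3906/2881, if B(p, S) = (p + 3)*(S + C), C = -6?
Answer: 13501681/1299331 ≈ 10.391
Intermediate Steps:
Q(z, E) = -16 + 4*z (Q(z, E) = -14 + 2*((z - 1) + z) = -14 + 2*((-1 + z) + z) = -14 + 2*(-1 + 2*z) = -14 + (-2 + 4*z) = -16 + 4*z)
B(p, S) = (-6 + S)*(3 + p) (B(p, S) = (p + 3)*(S - 6) = (3 + p)*(-6 + S) = (-6 + S)*(3 + p))
h(l, Y) = -16/5 + l²/5 (h(l, Y) = (l*l + (-16 + 4*0))/5 = (l² + (-16 + 0))/5 = (l² - 16)/5 = (-16 + l²)/5 = -16/5 + l²/5)
2445/h(37, B(7, 5)) + 3906/2881 = 2445/(-16/5 + (⅕)*37²) + 3906/2881 = 2445/(-16/5 + (⅕)*1369) + 3906*(1/2881) = 2445/(-16/5 + 1369/5) + 3906/2881 = 2445/(1353/5) + 3906/2881 = 2445*(5/1353) + 3906/2881 = 4075/451 + 3906/2881 = 13501681/1299331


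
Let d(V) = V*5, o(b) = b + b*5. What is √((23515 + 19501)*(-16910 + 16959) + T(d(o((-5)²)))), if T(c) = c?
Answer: √2108534 ≈ 1452.1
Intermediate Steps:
o(b) = 6*b (o(b) = b + 5*b = 6*b)
d(V) = 5*V
√((23515 + 19501)*(-16910 + 16959) + T(d(o((-5)²)))) = √((23515 + 19501)*(-16910 + 16959) + 5*(6*(-5)²)) = √(43016*49 + 5*(6*25)) = √(2107784 + 5*150) = √(2107784 + 750) = √2108534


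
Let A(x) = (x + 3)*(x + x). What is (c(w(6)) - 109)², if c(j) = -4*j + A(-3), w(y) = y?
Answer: 17689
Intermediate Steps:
A(x) = 2*x*(3 + x) (A(x) = (3 + x)*(2*x) = 2*x*(3 + x))
c(j) = -4*j (c(j) = -4*j + 2*(-3)*(3 - 3) = -4*j + 2*(-3)*0 = -4*j + 0 = -4*j)
(c(w(6)) - 109)² = (-4*6 - 109)² = (-24 - 109)² = (-133)² = 17689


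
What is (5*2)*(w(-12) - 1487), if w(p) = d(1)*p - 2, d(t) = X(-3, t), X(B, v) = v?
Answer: -15010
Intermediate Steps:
d(t) = t
w(p) = -2 + p (w(p) = 1*p - 2 = p - 2 = -2 + p)
(5*2)*(w(-12) - 1487) = (5*2)*((-2 - 12) - 1487) = 10*(-14 - 1487) = 10*(-1501) = -15010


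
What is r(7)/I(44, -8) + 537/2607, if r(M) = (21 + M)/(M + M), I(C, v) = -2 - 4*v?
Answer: 3554/13035 ≈ 0.27265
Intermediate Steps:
r(M) = (21 + M)/(2*M) (r(M) = (21 + M)/((2*M)) = (21 + M)*(1/(2*M)) = (21 + M)/(2*M))
r(7)/I(44, -8) + 537/2607 = ((1/2)*(21 + 7)/7)/(-2 - 4*(-8)) + 537/2607 = ((1/2)*(1/7)*28)/(-2 + 32) + 537*(1/2607) = 2/30 + 179/869 = 2*(1/30) + 179/869 = 1/15 + 179/869 = 3554/13035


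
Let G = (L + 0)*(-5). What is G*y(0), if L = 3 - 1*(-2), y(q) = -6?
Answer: 150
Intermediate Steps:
L = 5 (L = 3 + 2 = 5)
G = -25 (G = (5 + 0)*(-5) = 5*(-5) = -25)
G*y(0) = -25*(-6) = 150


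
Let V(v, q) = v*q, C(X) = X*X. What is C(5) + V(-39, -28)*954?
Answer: 1041793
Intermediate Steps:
C(X) = X²
V(v, q) = q*v
C(5) + V(-39, -28)*954 = 5² - 28*(-39)*954 = 25 + 1092*954 = 25 + 1041768 = 1041793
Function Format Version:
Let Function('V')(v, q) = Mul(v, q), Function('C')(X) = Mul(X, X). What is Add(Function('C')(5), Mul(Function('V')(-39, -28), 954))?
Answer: 1041793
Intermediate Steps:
Function('C')(X) = Pow(X, 2)
Function('V')(v, q) = Mul(q, v)
Add(Function('C')(5), Mul(Function('V')(-39, -28), 954)) = Add(Pow(5, 2), Mul(Mul(-28, -39), 954)) = Add(25, Mul(1092, 954)) = Add(25, 1041768) = 1041793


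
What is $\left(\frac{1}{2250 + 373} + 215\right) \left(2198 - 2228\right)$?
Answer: $- \frac{16918380}{2623} \approx -6450.0$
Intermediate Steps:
$\left(\frac{1}{2250 + 373} + 215\right) \left(2198 - 2228\right) = \left(\frac{1}{2623} + 215\right) \left(-30\right) = \frac{563946}{2623} \left(-30\right) = - \frac{16918380}{2623}$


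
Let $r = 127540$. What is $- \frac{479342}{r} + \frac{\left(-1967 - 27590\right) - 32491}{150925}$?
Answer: $- \frac{8025829327}{1924897450} \approx -4.1695$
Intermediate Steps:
$- \frac{479342}{r} + \frac{\left(-1967 - 27590\right) - 32491}{150925} = - \frac{479342}{127540} + \frac{\left(-1967 - 27590\right) - 32491}{150925} = \left(-479342\right) \frac{1}{127540} + \left(-29557 - 32491\right) \frac{1}{150925} = - \frac{239671}{63770} - \frac{62048}{150925} = - \frac{8025829327}{1924897450}$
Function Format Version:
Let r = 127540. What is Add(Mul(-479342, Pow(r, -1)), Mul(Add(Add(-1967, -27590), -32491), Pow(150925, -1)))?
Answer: Rational(-8025829327, 1924897450) ≈ -4.1695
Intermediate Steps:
Add(Mul(-479342, Pow(r, -1)), Mul(Add(Add(-1967, -27590), -32491), Pow(150925, -1))) = Add(Mul(-479342, Pow(127540, -1)), Mul(Add(Add(-1967, -27590), -32491), Pow(150925, -1))) = Add(Mul(-479342, Rational(1, 127540)), Mul(Add(-29557, -32491), Rational(1, 150925))) = Add(Rational(-239671, 63770), Mul(-62048, Rational(1, 150925))) = Add(Rational(-239671, 63770), Rational(-62048, 150925)) = Rational(-8025829327, 1924897450)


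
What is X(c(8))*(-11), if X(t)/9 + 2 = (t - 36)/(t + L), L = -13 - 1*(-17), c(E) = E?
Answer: 429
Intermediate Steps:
L = 4 (L = -13 + 17 = 4)
X(t) = -18 + 9*(-36 + t)/(4 + t) (X(t) = -18 + 9*((t - 36)/(t + 4)) = -18 + 9*((-36 + t)/(4 + t)) = -18 + 9*(-36 + t)/(4 + t))
X(c(8))*(-11) = (9*(-44 - 1*8)/(4 + 8))*(-11) = (9*(-44 - 8)/12)*(-11) = (9*(1/12)*(-52))*(-11) = -39*(-11) = 429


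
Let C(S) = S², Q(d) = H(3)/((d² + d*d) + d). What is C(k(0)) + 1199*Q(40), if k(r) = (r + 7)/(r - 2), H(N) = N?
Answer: 14429/1080 ≈ 13.360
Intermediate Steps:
k(r) = (7 + r)/(-2 + r)
Q(d) = 3/(d + 2*d²) (Q(d) = 3/((d² + d*d) + d) = 3/((d² + d²) + d) = 3/(2*d² + d) = 3/(d + 2*d²))
C(k(0)) + 1199*Q(40) = ((7 + 0)/(-2 + 0))² + 1199*(3/(40*(1 + 2*40))) = (7/(-2))² + 1199*(3*(1/40)/(1 + 80)) = (-½*7)² + 1199*(3*(1/40)/81) = (-7/2)² + 1199*(3*(1/40)*(1/81)) = 49/4 + 1199*(1/1080) = 49/4 + 1199/1080 = 14429/1080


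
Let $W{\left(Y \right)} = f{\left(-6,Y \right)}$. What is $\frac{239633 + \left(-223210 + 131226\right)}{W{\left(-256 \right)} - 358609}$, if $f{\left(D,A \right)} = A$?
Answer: $- \frac{147649}{358865} \approx -0.41143$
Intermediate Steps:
$W{\left(Y \right)} = Y$
$\frac{239633 + \left(-223210 + 131226\right)}{W{\left(-256 \right)} - 358609} = \frac{239633 + \left(-223210 + 131226\right)}{-256 - 358609} = \frac{239633 - 91984}{-358865} = 147649 \left(- \frac{1}{358865}\right) = - \frac{147649}{358865}$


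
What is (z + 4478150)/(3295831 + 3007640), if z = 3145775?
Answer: 7623925/6303471 ≈ 1.2095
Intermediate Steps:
(z + 4478150)/(3295831 + 3007640) = (3145775 + 4478150)/(3295831 + 3007640) = 7623925/6303471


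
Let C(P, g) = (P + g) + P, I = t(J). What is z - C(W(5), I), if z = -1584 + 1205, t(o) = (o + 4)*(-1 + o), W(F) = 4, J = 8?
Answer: -471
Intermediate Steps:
t(o) = (-1 + o)*(4 + o) (t(o) = (4 + o)*(-1 + o) = (-1 + o)*(4 + o))
I = 84 (I = -4 + 8**2 + 3*8 = -4 + 64 + 24 = 84)
C(P, g) = g + 2*P
z = -379
z - C(W(5), I) = -379 - (84 + 2*4) = -379 - (84 + 8) = -379 - 1*92 = -379 - 92 = -471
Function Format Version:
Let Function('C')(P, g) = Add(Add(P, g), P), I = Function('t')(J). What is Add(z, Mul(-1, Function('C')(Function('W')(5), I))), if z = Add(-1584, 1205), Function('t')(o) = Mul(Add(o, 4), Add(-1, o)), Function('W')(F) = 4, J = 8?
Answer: -471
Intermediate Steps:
Function('t')(o) = Mul(Add(-1, o), Add(4, o)) (Function('t')(o) = Mul(Add(4, o), Add(-1, o)) = Mul(Add(-1, o), Add(4, o)))
I = 84 (I = Add(-4, Pow(8, 2), Mul(3, 8)) = Add(-4, 64, 24) = 84)
Function('C')(P, g) = Add(g, Mul(2, P))
z = -379
Add(z, Mul(-1, Function('C')(Function('W')(5), I))) = Add(-379, Mul(-1, Add(84, Mul(2, 4)))) = Add(-379, Mul(-1, Add(84, 8))) = Add(-379, Mul(-1, 92)) = Add(-379, -92) = -471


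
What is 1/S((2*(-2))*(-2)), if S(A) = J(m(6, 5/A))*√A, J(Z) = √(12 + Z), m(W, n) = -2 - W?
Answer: √2/8 ≈ 0.17678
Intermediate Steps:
S(A) = 2*√A (S(A) = √(12 + (-2 - 1*6))*√A = √(12 + (-2 - 6))*√A = √(12 - 8)*√A = √4*√A = 2*√A)
1/S((2*(-2))*(-2)) = 1/(2*√((2*(-2))*(-2))) = 1/(2*√(-4*(-2))) = 1/(2*√8) = 1/(2*(2*√2)) = 1/(4*√2) = √2/8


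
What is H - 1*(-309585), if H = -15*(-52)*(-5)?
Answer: 305685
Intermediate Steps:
H = -3900 (H = 780*(-5) = -3900)
H - 1*(-309585) = -3900 - 1*(-309585) = -3900 + 309585 = 305685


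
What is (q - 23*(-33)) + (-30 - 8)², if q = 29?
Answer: 2232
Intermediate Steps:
(q - 23*(-33)) + (-30 - 8)² = (29 - 23*(-33)) + (-30 - 8)² = (29 + 759) + (-38)² = 788 + 1444 = 2232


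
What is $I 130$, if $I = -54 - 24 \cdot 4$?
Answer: $-19500$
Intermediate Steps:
$I = -150$ ($I = -54 - 96 = -150$)
$I 130 = \left(-150\right) 130 = -19500$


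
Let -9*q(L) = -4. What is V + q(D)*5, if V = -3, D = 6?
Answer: -7/9 ≈ -0.77778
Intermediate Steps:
q(L) = 4/9 (q(L) = -⅑*(-4) = 4/9)
V + q(D)*5 = -3 + (4/9)*5 = -3 + 20/9 = -7/9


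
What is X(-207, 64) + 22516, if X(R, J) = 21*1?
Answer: 22537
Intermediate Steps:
X(R, J) = 21
X(-207, 64) + 22516 = 21 + 22516 = 22537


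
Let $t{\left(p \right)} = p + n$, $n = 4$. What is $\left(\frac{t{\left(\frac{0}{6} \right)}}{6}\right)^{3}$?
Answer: $\frac{8}{27} \approx 0.2963$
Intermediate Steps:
$t{\left(p \right)} = 4 + p$ ($t{\left(p \right)} = p + 4 = 4 + p$)
$\left(\frac{t{\left(\frac{0}{6} \right)}}{6}\right)^{3} = \left(\frac{4 + \frac{0}{6}}{6}\right)^{3} = \left(\left(4 + 0 \cdot \frac{1}{6}\right) \frac{1}{6}\right)^{3} = \left(\left(4 + 0\right) \frac{1}{6}\right)^{3} = \left(4 \cdot \frac{1}{6}\right)^{3} = \left(\frac{2}{3}\right)^{3} = \frac{8}{27}$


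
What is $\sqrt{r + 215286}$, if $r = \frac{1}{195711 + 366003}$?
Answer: $\frac{7 \sqrt{1386277597865130}}{561714} \approx 463.99$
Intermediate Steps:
$r = \frac{1}{561714} \approx 1.7803 \cdot 10^{-6}$
$\sqrt{r + 215286} = \sqrt{\frac{1}{561714} + 215286} = \sqrt{\frac{120929160205}{561714}} = \frac{7 \sqrt{1386277597865130}}{561714}$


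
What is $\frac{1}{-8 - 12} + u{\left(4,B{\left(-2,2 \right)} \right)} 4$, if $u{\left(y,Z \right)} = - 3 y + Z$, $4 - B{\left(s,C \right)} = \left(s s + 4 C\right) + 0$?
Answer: $- \frac{1601}{20} \approx -80.05$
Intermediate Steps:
$B{\left(s,C \right)} = 4 - s^{2} - 4 C$ ($B{\left(s,C \right)} = 4 - \left(\left(s s + 4 C\right) + 0\right) = 4 - \left(\left(s^{2} + 4 C\right) + 0\right) = 4 - \left(s^{2} + 4 C\right) = 4 - s^{2} - 4 C$)
$u{\left(y,Z \right)} = Z - 3 y$
$\frac{1}{-8 - 12} + u{\left(4,B{\left(-2,2 \right)} \right)} 4 = \frac{1}{-8 - 12} + \left(\left(4 - \left(-2\right)^{2} - 8\right) - 12\right) 4 = \frac{1}{-20} + \left(\left(4 - 4 - 8\right) - 12\right) 4 = - \frac{1}{20} + \left(\left(4 - 4 - 8\right) - 12\right) 4 = - \frac{1}{20} + \left(-8 - 12\right) 4 = - \frac{1}{20} - 80 = - \frac{1601}{20}$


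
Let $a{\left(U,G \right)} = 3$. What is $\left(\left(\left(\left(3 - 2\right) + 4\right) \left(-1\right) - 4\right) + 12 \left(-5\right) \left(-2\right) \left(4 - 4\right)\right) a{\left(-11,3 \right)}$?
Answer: $-27$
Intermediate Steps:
$\left(\left(\left(\left(3 - 2\right) + 4\right) \left(-1\right) - 4\right) + 12 \left(-5\right) \left(-2\right) \left(4 - 4\right)\right) a{\left(-11,3 \right)} = \left(\left(\left(\left(3 - 2\right) + 4\right) \left(-1\right) - 4\right) + 12 \left(-5\right) \left(-2\right) \left(4 - 4\right)\right) 3 = \left(\left(\left(1 + 4\right) \left(-1\right) - 4\right) + 12 \cdot 10 \left(4 - 4\right)\right) 3 = \left(\left(5 \left(-1\right) - 4\right) + 12 \cdot 10 \cdot 0\right) 3 = \left(\left(-5 - 4\right) + 12 \cdot 0\right) 3 = \left(-9 + 0\right) 3 = \left(-9\right) 3 = -27$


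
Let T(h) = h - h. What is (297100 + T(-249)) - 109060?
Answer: 188040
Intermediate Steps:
T(h) = 0
(297100 + T(-249)) - 109060 = (297100 + 0) - 109060 = 297100 - 109060 = 188040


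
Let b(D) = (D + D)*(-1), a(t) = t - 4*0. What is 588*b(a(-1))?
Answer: 1176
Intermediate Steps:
a(t) = t (a(t) = t + 0 = t)
b(D) = -2*D (b(D) = (2*D)*(-1) = -2*D)
588*b(a(-1)) = 588*(-2*(-1)) = 588*2 = 1176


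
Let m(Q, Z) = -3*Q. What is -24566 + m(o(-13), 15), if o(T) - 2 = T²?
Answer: -25079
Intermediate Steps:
o(T) = 2 + T²
-24566 + m(o(-13), 15) = -24566 - 3*(2 + (-13)²) = -24566 - 3*(2 + 169) = -24566 - 3*171 = -24566 - 513 = -25079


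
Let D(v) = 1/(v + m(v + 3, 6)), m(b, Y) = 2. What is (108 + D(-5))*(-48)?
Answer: -5168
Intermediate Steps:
D(v) = 1/(2 + v) (D(v) = 1/(v + 2) = 1/(2 + v))
(108 + D(-5))*(-48) = (108 + 1/(2 - 5))*(-48) = (108 + 1/(-3))*(-48) = (108 - ⅓)*(-48) = (323/3)*(-48) = -5168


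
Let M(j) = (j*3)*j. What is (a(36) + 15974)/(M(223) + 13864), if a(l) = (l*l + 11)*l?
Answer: 63026/163051 ≈ 0.38654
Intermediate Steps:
a(l) = l*(11 + l**2) (a(l) = (l**2 + 11)*l = (11 + l**2)*l = l*(11 + l**2))
M(j) = 3*j**2 (M(j) = (3*j)*j = 3*j**2)
(a(36) + 15974)/(M(223) + 13864) = (36*(11 + 36**2) + 15974)/(3*223**2 + 13864) = (36*(11 + 1296) + 15974)/(3*49729 + 13864) = (36*1307 + 15974)/(149187 + 13864) = (47052 + 15974)/163051 = 63026*(1/163051) = 63026/163051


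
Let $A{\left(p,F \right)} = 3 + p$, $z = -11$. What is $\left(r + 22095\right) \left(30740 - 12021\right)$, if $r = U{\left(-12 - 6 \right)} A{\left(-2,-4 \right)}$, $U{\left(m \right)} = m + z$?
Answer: $413053454$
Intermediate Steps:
$U{\left(m \right)} = -11 + m$ ($U{\left(m \right)} = m - 11 = -11 + m$)
$r = -29$ ($r = \left(-11 - 18\right) \left(3 - 2\right) = \left(-11 - 18\right) 1 = \left(-29\right) 1 = -29$)
$\left(r + 22095\right) \left(30740 - 12021\right) = \left(-29 + 22095\right) \left(30740 - 12021\right) = 22066 \cdot 18719 = 413053454$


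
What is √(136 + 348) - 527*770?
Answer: -405768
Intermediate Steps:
√(136 + 348) - 527*770 = √484 - 405790 = 22 - 405790 = -405768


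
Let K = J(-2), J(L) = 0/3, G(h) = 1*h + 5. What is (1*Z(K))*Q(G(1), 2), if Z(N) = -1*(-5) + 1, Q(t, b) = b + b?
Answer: 24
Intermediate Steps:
G(h) = 5 + h (G(h) = h + 5 = 5 + h)
J(L) = 0 (J(L) = 0*(⅓) = 0)
K = 0
Q(t, b) = 2*b
Z(N) = 6 (Z(N) = 5 + 1 = 6)
(1*Z(K))*Q(G(1), 2) = (1*6)*(2*2) = 6*4 = 24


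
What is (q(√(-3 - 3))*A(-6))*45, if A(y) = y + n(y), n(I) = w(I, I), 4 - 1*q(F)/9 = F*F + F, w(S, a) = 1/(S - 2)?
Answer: -99225/4 + 19845*I*√6/8 ≈ -24806.0 + 6076.3*I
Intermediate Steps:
w(S, a) = 1/(-2 + S)
q(F) = 36 - 9*F - 9*F² (q(F) = 36 - 9*(F*F + F) = 36 - 9*(F² + F) = 36 - 9*(F + F²) = 36 + (-9*F - 9*F²) = 36 - 9*F - 9*F²)
n(I) = 1/(-2 + I)
A(y) = y + 1/(-2 + y)
(q(√(-3 - 3))*A(-6))*45 = ((36 - 9*√(-3 - 3) - 9*(√(-3 - 3))²)*((1 - 6*(-2 - 6))/(-2 - 6)))*45 = ((36 - 9*I*√6 - 9*(√(-6))²)*((1 - 6*(-8))/(-8)))*45 = ((36 - 9*I*√6 - 9*(I*√6)²)*(-(1 + 48)/8))*45 = ((36 - 9*I*√6 - 9*(-6))*(-⅛*49))*45 = ((36 - 9*I*√6 + 54)*(-49/8))*45 = ((90 - 9*I*√6)*(-49/8))*45 = (-2205/4 + 441*I*√6/8)*45 = -99225/4 + 19845*I*√6/8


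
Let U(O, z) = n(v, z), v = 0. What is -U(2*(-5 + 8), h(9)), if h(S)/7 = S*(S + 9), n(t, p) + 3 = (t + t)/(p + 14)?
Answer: 3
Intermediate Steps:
n(t, p) = -3 + 2*t/(14 + p) (n(t, p) = -3 + (t + t)/(p + 14) = -3 + (2*t)/(14 + p) = -3 + 2*t/(14 + p))
h(S) = 7*S*(9 + S) (h(S) = 7*(S*(S + 9)) = 7*(S*(9 + S)) = 7*S*(9 + S))
U(O, z) = (-42 - 3*z)/(14 + z) (U(O, z) = (-42 - 3*z + 2*0)/(14 + z) = (-42 - 3*z + 0)/(14 + z) = (-42 - 3*z)/(14 + z))
-U(2*(-5 + 8), h(9)) = -1*(-3) = 3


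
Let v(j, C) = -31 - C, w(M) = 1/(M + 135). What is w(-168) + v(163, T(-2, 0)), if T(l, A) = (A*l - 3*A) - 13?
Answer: -595/33 ≈ -18.030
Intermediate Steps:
w(M) = 1/(135 + M)
T(l, A) = -13 - 3*A + A*l (T(l, A) = (-3*A + A*l) - 13 = -13 - 3*A + A*l)
w(-168) + v(163, T(-2, 0)) = 1/(135 - 168) + (-31 - (-13 - 3*0 + 0*(-2))) = 1/(-33) + (-31 - (-13 + 0 + 0)) = -1/33 + (-31 - 1*(-13)) = -1/33 + (-31 + 13) = -1/33 - 18 = -595/33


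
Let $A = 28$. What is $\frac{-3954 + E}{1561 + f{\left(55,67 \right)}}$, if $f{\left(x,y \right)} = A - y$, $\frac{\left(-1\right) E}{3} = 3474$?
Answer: $- \frac{7188}{761} \approx -9.4455$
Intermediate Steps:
$E = -10422$ ($E = \left(-3\right) 3474 = -10422$)
$f{\left(x,y \right)} = 28 - y$
$\frac{-3954 + E}{1561 + f{\left(55,67 \right)}} = \frac{-3954 - 10422}{1561 + \left(28 - 67\right)} = - \frac{14376}{1561 + \left(28 - 67\right)} = - \frac{14376}{1561 - 39} = - \frac{14376}{1522} = \left(-14376\right) \frac{1}{1522} = - \frac{7188}{761}$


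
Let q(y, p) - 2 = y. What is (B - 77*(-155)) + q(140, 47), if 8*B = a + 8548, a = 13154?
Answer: 59159/4 ≈ 14790.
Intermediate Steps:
B = 10851/4 (B = (13154 + 8548)/8 = (⅛)*21702 = 10851/4 ≈ 2712.8)
q(y, p) = 2 + y
(B - 77*(-155)) + q(140, 47) = (10851/4 - 77*(-155)) + (2 + 140) = (10851/4 + 11935) + 142 = 58591/4 + 142 = 59159/4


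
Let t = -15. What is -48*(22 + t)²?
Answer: -2352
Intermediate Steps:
-48*(22 + t)² = -48*(22 - 15)² = -48*7² = -48*49 = -2352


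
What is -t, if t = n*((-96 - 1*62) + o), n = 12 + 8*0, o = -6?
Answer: 1968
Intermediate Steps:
n = 12 (n = 12 + 0 = 12)
t = -1968 (t = 12*((-96 - 1*62) - 6) = 12*((-96 - 62) - 6) = 12*(-158 - 6) = 12*(-164) = -1968)
-t = -1*(-1968) = 1968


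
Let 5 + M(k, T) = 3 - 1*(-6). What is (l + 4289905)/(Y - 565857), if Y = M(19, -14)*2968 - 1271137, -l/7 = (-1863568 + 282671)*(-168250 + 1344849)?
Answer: -6510288547513/912561 ≈ -7.1341e+6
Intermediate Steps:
M(k, T) = 4 (M(k, T) = -5 + (3 - 1*(-6)) = -5 + (3 + 6) = -5 + 9 = 4)
l = 13020572805121 (l = -7*(-1863568 + 282671)*(-168250 + 1344849) = -(-11066279)*1176599 = -7*(-1860081829303) = 13020572805121)
Y = -1259265 (Y = 4*2968 - 1271137 = 11872 - 1271137 = -1259265)
(l + 4289905)/(Y - 565857) = (13020572805121 + 4289905)/(-1259265 - 565857) = 13020577095026/(-1825122) = 13020577095026*(-1/1825122) = -6510288547513/912561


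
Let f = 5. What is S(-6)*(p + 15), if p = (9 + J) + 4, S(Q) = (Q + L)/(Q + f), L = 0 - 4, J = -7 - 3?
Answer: 180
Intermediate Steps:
J = -10
L = -4
S(Q) = (-4 + Q)/(5 + Q) (S(Q) = (Q - 4)/(Q + 5) = (-4 + Q)/(5 + Q))
p = 3 (p = (9 - 10) + 4 = -1 + 4 = 3)
S(-6)*(p + 15) = ((-4 - 6)/(5 - 6))*(3 + 15) = (-10/(-1))*18 = -1*(-10)*18 = 10*18 = 180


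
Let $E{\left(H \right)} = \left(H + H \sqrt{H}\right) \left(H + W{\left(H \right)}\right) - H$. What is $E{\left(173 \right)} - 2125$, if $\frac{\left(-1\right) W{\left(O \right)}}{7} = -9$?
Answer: $38530 + 40828 \sqrt{173} \approx 5.7554 \cdot 10^{5}$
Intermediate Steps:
$W{\left(O \right)} = 63$ ($W{\left(O \right)} = \left(-7\right) \left(-9\right) = 63$)
$E{\left(H \right)} = - H + \left(63 + H\right) \left(H + H^{\frac{3}{2}}\right)$ ($E{\left(H \right)} = \left(H + H \sqrt{H}\right) \left(H + 63\right) - H = \left(H + H^{\frac{3}{2}}\right) \left(63 + H\right) - H = \left(63 + H\right) \left(H + H^{\frac{3}{2}}\right) - H = - H + \left(63 + H\right) \left(H + H^{\frac{3}{2}}\right)$)
$E{\left(173 \right)} - 2125 = \left(173^{2} + 173^{\frac{5}{2}} + 62 \cdot 173 + 63 \cdot 173^{\frac{3}{2}}\right) - 2125 = \left(29929 + 29929 \sqrt{173} + 10726 + 63 \cdot 173 \sqrt{173}\right) - 2125 = \left(29929 + 29929 \sqrt{173} + 10726 + 10899 \sqrt{173}\right) - 2125 = \left(40655 + 40828 \sqrt{173}\right) - 2125 = 38530 + 40828 \sqrt{173}$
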